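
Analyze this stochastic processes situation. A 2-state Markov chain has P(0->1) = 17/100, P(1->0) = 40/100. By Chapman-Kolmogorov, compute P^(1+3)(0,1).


P^4 = P^1 * P^3
Computing via matrix multiplication of the transition matrix.
Entry (0,1) of P^4 = 0.2880

0.2880


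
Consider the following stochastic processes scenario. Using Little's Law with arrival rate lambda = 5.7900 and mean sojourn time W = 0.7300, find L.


Little's Law: L = lambda * W
= 5.7900 * 0.7300
= 4.2267

4.2267


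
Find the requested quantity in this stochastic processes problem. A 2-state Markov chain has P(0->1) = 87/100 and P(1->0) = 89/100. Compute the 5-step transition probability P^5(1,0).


Computing P^5 by matrix multiplication.
P = [[0.1300, 0.8700], [0.8900, 0.1100]]
After raising P to the power 5:
P^5(1,0) = 0.6339

0.6339


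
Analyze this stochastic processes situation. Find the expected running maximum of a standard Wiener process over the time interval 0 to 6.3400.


E(max B(s)) = sqrt(2t/pi)
= sqrt(2*6.3400/pi)
= sqrt(4.0362)
= 2.0090

2.0090


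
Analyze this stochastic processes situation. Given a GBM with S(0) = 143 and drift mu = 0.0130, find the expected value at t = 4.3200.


E[S(t)] = S(0) * exp(mu * t)
= 143 * exp(0.0130 * 4.3200)
= 143 * 1.0578
= 151.2607

151.2607


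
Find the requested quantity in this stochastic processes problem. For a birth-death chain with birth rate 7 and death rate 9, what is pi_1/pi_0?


For birth-death process, pi_n/pi_0 = (lambda/mu)^n
= (7/9)^1
= 0.7778

0.7778


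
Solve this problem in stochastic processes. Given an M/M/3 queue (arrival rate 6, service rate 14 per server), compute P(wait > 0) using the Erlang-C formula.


a = lambda/mu = 0.4286
rho = a/c = 0.1429
Erlang-C formula applied:
C(c,a) = 0.0100

0.0100


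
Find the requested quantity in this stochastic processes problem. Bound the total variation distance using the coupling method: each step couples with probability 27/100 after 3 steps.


TV distance bound <= (1-delta)^n
= (1 - 0.2700)^3
= 0.7300^3
= 0.3890

0.3890


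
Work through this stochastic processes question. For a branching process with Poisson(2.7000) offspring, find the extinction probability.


Since mu = 2.7000 > 1, extinction prob q < 1.
Solve s = exp(mu*(s-1)) iteratively.
q = 0.0844

0.0844


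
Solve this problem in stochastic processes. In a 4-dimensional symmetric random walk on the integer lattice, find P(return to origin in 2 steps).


P(return in 2 steps) = P(reverse first step) = 1/(2d)
= 1/8
= 0.1250

0.1250


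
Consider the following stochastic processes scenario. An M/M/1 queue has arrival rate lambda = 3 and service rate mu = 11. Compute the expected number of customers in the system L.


rho = 3/11 = 0.2727
L = rho/(1-rho)
= 0.2727/0.7273
= 0.3750

0.3750


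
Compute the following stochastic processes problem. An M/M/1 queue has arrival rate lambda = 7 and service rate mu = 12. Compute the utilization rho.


rho = lambda/mu
= 7/12
= 0.5833

0.5833


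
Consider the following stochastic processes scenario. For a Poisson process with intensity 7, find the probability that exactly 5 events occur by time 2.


P(N(t)=k) = (lambda*t)^k * exp(-lambda*t) / k!
lambda*t = 14
= 14^5 * exp(-14) / 5!
= 537824 * 8.3153e-07 / 120
= 0.0037

0.0037


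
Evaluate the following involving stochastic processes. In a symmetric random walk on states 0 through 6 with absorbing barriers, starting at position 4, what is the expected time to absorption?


For symmetric RW on 0,...,N with absorbing barriers, E(i) = i*(N-i)
E(4) = 4 * 2 = 8

8


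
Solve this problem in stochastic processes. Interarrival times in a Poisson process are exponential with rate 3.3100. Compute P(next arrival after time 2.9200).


P(X > t) = exp(-lambda * t)
= exp(-3.3100 * 2.9200)
= exp(-9.6652) = 6.3454e-05

6.3454e-05


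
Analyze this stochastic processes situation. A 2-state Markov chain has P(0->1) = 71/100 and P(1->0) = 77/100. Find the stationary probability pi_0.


Stationary distribution: pi_0 = p10/(p01+p10), pi_1 = p01/(p01+p10)
p01 = 0.7100, p10 = 0.7700
pi_0 = 0.5203

0.5203


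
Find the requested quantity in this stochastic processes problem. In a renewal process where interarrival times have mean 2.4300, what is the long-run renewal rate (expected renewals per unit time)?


Long-run renewal rate = 1/E(X)
= 1/2.4300
= 0.4115

0.4115


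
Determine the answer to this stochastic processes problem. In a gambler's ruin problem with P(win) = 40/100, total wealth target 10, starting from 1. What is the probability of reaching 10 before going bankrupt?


Gambler's ruin formula:
r = q/p = 0.6000/0.4000 = 1.5000
P(win) = (1 - r^i)/(1 - r^N)
= (1 - 1.5000^1)/(1 - 1.5000^10)
= 0.0088

0.0088


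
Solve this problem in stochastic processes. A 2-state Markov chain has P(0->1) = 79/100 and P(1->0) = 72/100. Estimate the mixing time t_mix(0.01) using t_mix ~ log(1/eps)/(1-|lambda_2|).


lambda_2 = |1 - p01 - p10| = |1 - 0.7900 - 0.7200| = 0.5100
t_mix ~ log(1/eps)/(1 - |lambda_2|)
= log(100)/(1 - 0.5100) = 4.6052/0.4900
= 9.3983

9.3983


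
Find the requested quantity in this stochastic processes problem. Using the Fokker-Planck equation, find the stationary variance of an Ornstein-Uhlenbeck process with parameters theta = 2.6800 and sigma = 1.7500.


Stationary variance = sigma^2 / (2*theta)
= 1.7500^2 / (2*2.6800)
= 3.0625 / 5.3600
= 0.5714

0.5714


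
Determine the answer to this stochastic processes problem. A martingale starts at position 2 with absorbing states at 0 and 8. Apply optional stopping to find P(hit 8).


By optional stopping theorem: E(M at tau) = M(0) = 2
P(hit 8)*8 + P(hit 0)*0 = 2
P(hit 8) = (2 - 0)/(8 - 0) = 1/4 = 0.2500

0.2500


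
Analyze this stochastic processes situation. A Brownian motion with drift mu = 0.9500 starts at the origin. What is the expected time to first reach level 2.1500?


Expected first passage time = a/mu
= 2.1500/0.9500
= 2.2632

2.2632


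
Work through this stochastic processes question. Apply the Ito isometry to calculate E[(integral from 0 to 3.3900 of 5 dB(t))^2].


By Ito isometry: E[(int f dB)^2] = int f^2 dt
= 5^2 * 3.3900
= 25 * 3.3900 = 84.7500

84.7500


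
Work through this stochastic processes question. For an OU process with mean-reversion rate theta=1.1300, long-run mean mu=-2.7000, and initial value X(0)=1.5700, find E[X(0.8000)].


E[X(t)] = mu + (X(0) - mu)*exp(-theta*t)
= -2.7000 + (1.5700 - -2.7000)*exp(-1.1300*0.8000)
= -2.7000 + 4.2700 * 0.4049
= -0.9709

-0.9709


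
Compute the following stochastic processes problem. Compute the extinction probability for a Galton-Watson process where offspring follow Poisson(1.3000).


Since mu = 1.3000 > 1, extinction prob q < 1.
Solve s = exp(mu*(s-1)) iteratively.
q = 0.5770

0.5770


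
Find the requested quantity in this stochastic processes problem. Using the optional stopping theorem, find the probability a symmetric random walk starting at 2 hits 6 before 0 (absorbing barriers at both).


By optional stopping theorem: E(M at tau) = M(0) = 2
P(hit 6)*6 + P(hit 0)*0 = 2
P(hit 6) = (2 - 0)/(6 - 0) = 1/3 = 0.3333

0.3333


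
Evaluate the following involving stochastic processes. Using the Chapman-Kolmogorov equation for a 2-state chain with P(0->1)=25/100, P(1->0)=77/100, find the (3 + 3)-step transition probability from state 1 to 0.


P^6 = P^3 * P^3
Computing via matrix multiplication of the transition matrix.
Entry (1,0) of P^6 = 0.7549

0.7549


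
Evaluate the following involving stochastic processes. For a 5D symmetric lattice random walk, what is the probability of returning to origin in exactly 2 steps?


P(return in 2 steps) = P(reverse first step) = 1/(2d)
= 1/10
= 0.1000

0.1000


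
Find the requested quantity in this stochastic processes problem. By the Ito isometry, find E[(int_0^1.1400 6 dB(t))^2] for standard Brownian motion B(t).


By Ito isometry: E[(int f dB)^2] = int f^2 dt
= 6^2 * 1.1400
= 36 * 1.1400 = 41.0400

41.0400


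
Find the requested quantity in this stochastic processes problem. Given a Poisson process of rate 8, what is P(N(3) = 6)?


P(N(t)=k) = (lambda*t)^k * exp(-lambda*t) / k!
lambda*t = 24
= 24^6 * exp(-24) / 6!
= 191102976 * 3.7751e-11 / 720
= 1.0020e-05

1.0020e-05


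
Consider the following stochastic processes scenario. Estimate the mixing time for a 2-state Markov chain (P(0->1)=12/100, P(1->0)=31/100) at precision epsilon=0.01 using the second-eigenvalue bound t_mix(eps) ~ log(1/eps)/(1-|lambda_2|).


lambda_2 = |1 - p01 - p10| = |1 - 0.1200 - 0.3100| = 0.5700
t_mix ~ log(1/eps)/(1 - |lambda_2|)
= log(100)/(1 - 0.5700) = 4.6052/0.4300
= 10.7097

10.7097


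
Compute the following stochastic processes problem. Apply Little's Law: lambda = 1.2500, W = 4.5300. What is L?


Little's Law: L = lambda * W
= 1.2500 * 4.5300
= 5.6625

5.6625


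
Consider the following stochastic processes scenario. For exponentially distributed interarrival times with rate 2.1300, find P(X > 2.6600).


P(X > t) = exp(-lambda * t)
= exp(-2.1300 * 2.6600)
= exp(-5.6658) = 0.0035

0.0035


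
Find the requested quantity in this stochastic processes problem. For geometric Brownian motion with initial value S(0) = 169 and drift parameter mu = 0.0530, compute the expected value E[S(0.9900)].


E[S(t)] = S(0) * exp(mu * t)
= 169 * exp(0.0530 * 0.9900)
= 169 * 1.0539
= 178.1042

178.1042


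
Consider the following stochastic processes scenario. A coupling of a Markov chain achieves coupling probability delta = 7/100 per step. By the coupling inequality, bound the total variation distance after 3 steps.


TV distance bound <= (1-delta)^n
= (1 - 0.0700)^3
= 0.9300^3
= 0.8044

0.8044


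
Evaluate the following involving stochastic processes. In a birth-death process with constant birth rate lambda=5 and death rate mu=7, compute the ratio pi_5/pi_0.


For birth-death process, pi_n/pi_0 = (lambda/mu)^n
= (5/7)^5
= 0.1859

0.1859


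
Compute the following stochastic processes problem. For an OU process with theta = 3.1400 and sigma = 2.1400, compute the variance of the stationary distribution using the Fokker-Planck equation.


Stationary variance = sigma^2 / (2*theta)
= 2.1400^2 / (2*3.1400)
= 4.5796 / 6.2800
= 0.7292

0.7292


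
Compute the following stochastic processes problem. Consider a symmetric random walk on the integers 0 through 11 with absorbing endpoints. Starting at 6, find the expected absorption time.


For symmetric RW on 0,...,N with absorbing barriers, E(i) = i*(N-i)
E(6) = 6 * 5 = 30

30


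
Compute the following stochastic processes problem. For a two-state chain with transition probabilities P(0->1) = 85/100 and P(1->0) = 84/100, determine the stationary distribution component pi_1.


Stationary distribution: pi_0 = p10/(p01+p10), pi_1 = p01/(p01+p10)
p01 = 0.8500, p10 = 0.8400
pi_1 = 0.5030

0.5030


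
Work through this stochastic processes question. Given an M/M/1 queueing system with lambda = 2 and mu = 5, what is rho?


rho = lambda/mu
= 2/5
= 0.4000

0.4000


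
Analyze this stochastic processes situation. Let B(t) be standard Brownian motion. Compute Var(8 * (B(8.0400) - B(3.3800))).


Var(alpha*(B(t)-B(s))) = alpha^2 * (t-s)
= 8^2 * (8.0400 - 3.3800)
= 64 * 4.6600
= 298.2400

298.2400


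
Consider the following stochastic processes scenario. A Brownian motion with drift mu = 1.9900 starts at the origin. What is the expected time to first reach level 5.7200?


Expected first passage time = a/mu
= 5.7200/1.9900
= 2.8744

2.8744


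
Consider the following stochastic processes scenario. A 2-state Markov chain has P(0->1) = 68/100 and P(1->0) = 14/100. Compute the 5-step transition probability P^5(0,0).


Computing P^5 by matrix multiplication.
P = [[0.3200, 0.6800], [0.1400, 0.8600]]
After raising P to the power 5:
P^5(0,0) = 0.1709

0.1709


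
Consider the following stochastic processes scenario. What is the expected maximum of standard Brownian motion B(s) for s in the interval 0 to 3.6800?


E(max B(s)) = sqrt(2t/pi)
= sqrt(2*3.6800/pi)
= sqrt(2.3428)
= 1.5306

1.5306


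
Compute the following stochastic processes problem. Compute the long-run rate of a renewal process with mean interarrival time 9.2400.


Long-run renewal rate = 1/E(X)
= 1/9.2400
= 0.1082

0.1082


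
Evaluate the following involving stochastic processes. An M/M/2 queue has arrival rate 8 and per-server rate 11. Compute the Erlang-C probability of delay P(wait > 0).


a = lambda/mu = 0.7273
rho = a/c = 0.3636
Erlang-C formula applied:
C(c,a) = 0.1939

0.1939


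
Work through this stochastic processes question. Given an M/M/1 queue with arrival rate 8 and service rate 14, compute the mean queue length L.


rho = 8/14 = 0.5714
L = rho/(1-rho)
= 0.5714/0.4286
= 1.3333

1.3333


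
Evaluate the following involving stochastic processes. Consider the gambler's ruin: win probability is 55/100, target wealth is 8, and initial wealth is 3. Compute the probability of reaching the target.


Gambler's ruin formula:
r = q/p = 0.4500/0.5500 = 0.8182
P(win) = (1 - r^i)/(1 - r^N)
= (1 - 0.8182^3)/(1 - 0.8182^8)
= 0.5659

0.5659


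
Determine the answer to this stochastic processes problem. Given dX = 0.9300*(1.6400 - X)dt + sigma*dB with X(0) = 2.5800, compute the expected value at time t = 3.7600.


E[X(t)] = mu + (X(0) - mu)*exp(-theta*t)
= 1.6400 + (2.5800 - 1.6400)*exp(-0.9300*3.7600)
= 1.6400 + 0.9400 * 0.0303
= 1.6685

1.6685


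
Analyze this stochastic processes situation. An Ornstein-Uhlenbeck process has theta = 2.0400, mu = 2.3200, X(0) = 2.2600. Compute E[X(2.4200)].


E[X(t)] = mu + (X(0) - mu)*exp(-theta*t)
= 2.3200 + (2.2600 - 2.3200)*exp(-2.0400*2.4200)
= 2.3200 + -0.0600 * 0.0072
= 2.3196

2.3196


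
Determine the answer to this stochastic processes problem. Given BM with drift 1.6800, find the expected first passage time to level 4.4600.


Expected first passage time = a/mu
= 4.4600/1.6800
= 2.6548

2.6548


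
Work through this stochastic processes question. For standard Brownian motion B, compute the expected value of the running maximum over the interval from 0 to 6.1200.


E(max B(s)) = sqrt(2t/pi)
= sqrt(2*6.1200/pi)
= sqrt(3.8961)
= 1.9739

1.9739


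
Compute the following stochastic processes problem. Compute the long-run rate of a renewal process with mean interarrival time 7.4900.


Long-run renewal rate = 1/E(X)
= 1/7.4900
= 0.1335

0.1335


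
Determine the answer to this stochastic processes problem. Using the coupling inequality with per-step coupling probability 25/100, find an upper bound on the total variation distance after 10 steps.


TV distance bound <= (1-delta)^n
= (1 - 0.2500)^10
= 0.7500^10
= 0.0563

0.0563


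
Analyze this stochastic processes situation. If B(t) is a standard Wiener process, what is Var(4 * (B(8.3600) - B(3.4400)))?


Var(alpha*(B(t)-B(s))) = alpha^2 * (t-s)
= 4^2 * (8.3600 - 3.4400)
= 16 * 4.9200
= 78.7200

78.7200


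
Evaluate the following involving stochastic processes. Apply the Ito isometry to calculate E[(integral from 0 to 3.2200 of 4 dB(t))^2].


By Ito isometry: E[(int f dB)^2] = int f^2 dt
= 4^2 * 3.2200
= 16 * 3.2200 = 51.5200

51.5200


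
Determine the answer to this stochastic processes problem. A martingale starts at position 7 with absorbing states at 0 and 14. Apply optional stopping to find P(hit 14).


By optional stopping theorem: E(M at tau) = M(0) = 7
P(hit 14)*14 + P(hit 0)*0 = 7
P(hit 14) = (7 - 0)/(14 - 0) = 1/2 = 0.5000

0.5000


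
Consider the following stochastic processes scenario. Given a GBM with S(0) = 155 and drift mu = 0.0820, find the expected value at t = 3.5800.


E[S(t)] = S(0) * exp(mu * t)
= 155 * exp(0.0820 * 3.5800)
= 155 * 1.3412
= 207.8850

207.8850


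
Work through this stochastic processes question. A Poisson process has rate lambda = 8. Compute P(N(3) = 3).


P(N(t)=k) = (lambda*t)^k * exp(-lambda*t) / k!
lambda*t = 24
= 24^3 * exp(-24) / 3!
= 13824 * 3.7751e-11 / 6
= 8.6979e-08

8.6979e-08


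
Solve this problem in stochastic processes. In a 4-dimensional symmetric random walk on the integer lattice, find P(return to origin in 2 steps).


P(return in 2 steps) = P(reverse first step) = 1/(2d)
= 1/8
= 0.1250

0.1250


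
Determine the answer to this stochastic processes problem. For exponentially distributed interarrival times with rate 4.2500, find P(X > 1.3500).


P(X > t) = exp(-lambda * t)
= exp(-4.2500 * 1.3500)
= exp(-5.7375) = 0.0032

0.0032


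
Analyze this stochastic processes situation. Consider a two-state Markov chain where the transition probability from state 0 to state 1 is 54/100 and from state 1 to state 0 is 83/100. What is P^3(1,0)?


Computing P^3 by matrix multiplication.
P = [[0.4600, 0.5400], [0.8300, 0.1700]]
After raising P to the power 3:
P^3(1,0) = 0.6365

0.6365


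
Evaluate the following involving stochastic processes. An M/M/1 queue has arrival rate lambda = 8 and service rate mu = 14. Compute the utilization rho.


rho = lambda/mu
= 8/14
= 0.5714

0.5714


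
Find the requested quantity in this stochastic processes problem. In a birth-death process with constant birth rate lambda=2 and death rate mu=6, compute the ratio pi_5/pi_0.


For birth-death process, pi_n/pi_0 = (lambda/mu)^n
= (2/6)^5
= 0.0041

0.0041


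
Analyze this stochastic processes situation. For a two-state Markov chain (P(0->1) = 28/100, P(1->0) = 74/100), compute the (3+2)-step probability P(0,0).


P^5 = P^3 * P^2
Computing via matrix multiplication of the transition matrix.
Entry (0,0) of P^5 = 0.7255

0.7255


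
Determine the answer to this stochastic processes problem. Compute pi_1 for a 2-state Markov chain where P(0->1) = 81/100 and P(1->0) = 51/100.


Stationary distribution: pi_0 = p10/(p01+p10), pi_1 = p01/(p01+p10)
p01 = 0.8100, p10 = 0.5100
pi_1 = 0.6136

0.6136


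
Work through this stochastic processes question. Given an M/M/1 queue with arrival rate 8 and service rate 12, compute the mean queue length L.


rho = 8/12 = 0.6667
L = rho/(1-rho)
= 0.6667/0.3333
= 2.0000

2.0000


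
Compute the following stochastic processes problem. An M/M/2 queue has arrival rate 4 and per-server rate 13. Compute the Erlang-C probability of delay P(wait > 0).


a = lambda/mu = 0.3077
rho = a/c = 0.1538
Erlang-C formula applied:
C(c,a) = 0.0410

0.0410


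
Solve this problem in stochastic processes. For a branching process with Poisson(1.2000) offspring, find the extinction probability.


Since mu = 1.2000 > 1, extinction prob q < 1.
Solve s = exp(mu*(s-1)) iteratively.
q = 0.6863

0.6863


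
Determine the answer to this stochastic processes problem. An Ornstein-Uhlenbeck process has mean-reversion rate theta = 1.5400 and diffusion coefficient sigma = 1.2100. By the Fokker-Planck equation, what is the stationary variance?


Stationary variance = sigma^2 / (2*theta)
= 1.2100^2 / (2*1.5400)
= 1.4641 / 3.0800
= 0.4754

0.4754


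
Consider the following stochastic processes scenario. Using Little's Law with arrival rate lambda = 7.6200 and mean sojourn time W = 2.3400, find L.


Little's Law: L = lambda * W
= 7.6200 * 2.3400
= 17.8308

17.8308


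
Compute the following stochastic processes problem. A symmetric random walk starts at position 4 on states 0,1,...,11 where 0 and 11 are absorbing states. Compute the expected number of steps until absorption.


For symmetric RW on 0,...,N with absorbing barriers, E(i) = i*(N-i)
E(4) = 4 * 7 = 28

28


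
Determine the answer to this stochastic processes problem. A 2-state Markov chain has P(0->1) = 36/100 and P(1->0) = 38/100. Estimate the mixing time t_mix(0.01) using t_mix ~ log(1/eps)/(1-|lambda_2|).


lambda_2 = |1 - p01 - p10| = |1 - 0.3600 - 0.3800| = 0.2600
t_mix ~ log(1/eps)/(1 - |lambda_2|)
= log(100)/(1 - 0.2600) = 4.6052/0.7400
= 6.2232

6.2232


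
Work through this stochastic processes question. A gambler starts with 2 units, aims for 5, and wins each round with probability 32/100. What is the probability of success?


Gambler's ruin formula:
r = q/p = 0.6800/0.3200 = 2.1250
P(win) = (1 - r^i)/(1 - r^N)
= (1 - 2.1250^2)/(1 - 2.1250^5)
= 0.0831

0.0831


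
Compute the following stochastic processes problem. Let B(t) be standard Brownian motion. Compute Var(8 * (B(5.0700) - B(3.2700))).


Var(alpha*(B(t)-B(s))) = alpha^2 * (t-s)
= 8^2 * (5.0700 - 3.2700)
= 64 * 1.8000
= 115.2000

115.2000


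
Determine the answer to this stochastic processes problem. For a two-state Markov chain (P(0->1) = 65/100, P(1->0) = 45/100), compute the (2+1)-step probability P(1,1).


P^3 = P^2 * P^1
Computing via matrix multiplication of the transition matrix.
Entry (1,1) of P^3 = 0.5905

0.5905


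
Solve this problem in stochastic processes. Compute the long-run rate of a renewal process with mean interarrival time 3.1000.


Long-run renewal rate = 1/E(X)
= 1/3.1000
= 0.3226

0.3226


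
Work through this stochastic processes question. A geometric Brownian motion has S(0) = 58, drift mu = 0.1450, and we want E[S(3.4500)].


E[S(t)] = S(0) * exp(mu * t)
= 58 * exp(0.1450 * 3.4500)
= 58 * 1.6491
= 95.6497

95.6497


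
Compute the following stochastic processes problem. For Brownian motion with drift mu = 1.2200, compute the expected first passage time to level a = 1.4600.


Expected first passage time = a/mu
= 1.4600/1.2200
= 1.1967

1.1967


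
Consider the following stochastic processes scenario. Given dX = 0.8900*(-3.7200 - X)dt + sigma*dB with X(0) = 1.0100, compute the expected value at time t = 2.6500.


E[X(t)] = mu + (X(0) - mu)*exp(-theta*t)
= -3.7200 + (1.0100 - -3.7200)*exp(-0.8900*2.6500)
= -3.7200 + 4.7300 * 0.0946
= -3.2727

-3.2727


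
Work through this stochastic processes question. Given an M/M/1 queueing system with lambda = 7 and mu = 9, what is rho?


rho = lambda/mu
= 7/9
= 0.7778

0.7778


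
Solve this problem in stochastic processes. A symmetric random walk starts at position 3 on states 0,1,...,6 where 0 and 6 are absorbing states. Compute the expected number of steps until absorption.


For symmetric RW on 0,...,N with absorbing barriers, E(i) = i*(N-i)
E(3) = 3 * 3 = 9

9


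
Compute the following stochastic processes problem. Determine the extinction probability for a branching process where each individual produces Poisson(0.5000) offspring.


Since mu = 0.5000 <= 1, extinction probability = 1.

1.0000


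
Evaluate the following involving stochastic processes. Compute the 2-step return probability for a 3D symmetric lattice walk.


P(return in 2 steps) = P(reverse first step) = 1/(2d)
= 1/6
= 0.1667

0.1667


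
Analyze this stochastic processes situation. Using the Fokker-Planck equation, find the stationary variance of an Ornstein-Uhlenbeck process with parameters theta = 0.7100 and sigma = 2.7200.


Stationary variance = sigma^2 / (2*theta)
= 2.7200^2 / (2*0.7100)
= 7.3984 / 1.4200
= 5.2101

5.2101


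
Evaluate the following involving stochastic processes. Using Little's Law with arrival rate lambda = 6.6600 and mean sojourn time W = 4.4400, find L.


Little's Law: L = lambda * W
= 6.6600 * 4.4400
= 29.5704

29.5704


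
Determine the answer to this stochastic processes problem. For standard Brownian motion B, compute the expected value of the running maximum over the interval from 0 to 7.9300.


E(max B(s)) = sqrt(2t/pi)
= sqrt(2*7.9300/pi)
= sqrt(5.0484)
= 2.2469

2.2469


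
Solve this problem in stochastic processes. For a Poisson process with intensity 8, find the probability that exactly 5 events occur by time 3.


P(N(t)=k) = (lambda*t)^k * exp(-lambda*t) / k!
lambda*t = 24
= 24^5 * exp(-24) / 5!
= 7962624 * 3.7751e-11 / 120
= 2.5050e-06

2.5050e-06


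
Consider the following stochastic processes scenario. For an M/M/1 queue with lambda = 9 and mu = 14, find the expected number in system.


rho = 9/14 = 0.6429
L = rho/(1-rho)
= 0.6429/0.3571
= 1.8000

1.8000


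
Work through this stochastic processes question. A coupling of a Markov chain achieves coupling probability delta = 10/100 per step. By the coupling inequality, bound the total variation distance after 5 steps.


TV distance bound <= (1-delta)^n
= (1 - 0.1000)^5
= 0.9000^5
= 0.5905

0.5905


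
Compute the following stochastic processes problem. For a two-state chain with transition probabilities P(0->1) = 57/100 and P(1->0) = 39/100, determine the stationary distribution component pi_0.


Stationary distribution: pi_0 = p10/(p01+p10), pi_1 = p01/(p01+p10)
p01 = 0.5700, p10 = 0.3900
pi_0 = 0.4063

0.4063


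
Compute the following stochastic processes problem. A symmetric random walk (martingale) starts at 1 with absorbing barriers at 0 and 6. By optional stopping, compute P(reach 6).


By optional stopping theorem: E(M at tau) = M(0) = 1
P(hit 6)*6 + P(hit 0)*0 = 1
P(hit 6) = (1 - 0)/(6 - 0) = 1/6 = 0.1667

0.1667


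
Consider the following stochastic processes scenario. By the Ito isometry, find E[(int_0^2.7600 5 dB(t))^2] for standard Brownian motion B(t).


By Ito isometry: E[(int f dB)^2] = int f^2 dt
= 5^2 * 2.7600
= 25 * 2.7600 = 69.0000

69.0000


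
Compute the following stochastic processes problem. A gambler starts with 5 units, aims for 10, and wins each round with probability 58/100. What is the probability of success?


Gambler's ruin formula:
r = q/p = 0.4200/0.5800 = 0.7241
P(win) = (1 - r^i)/(1 - r^N)
= (1 - 0.7241^5)/(1 - 0.7241^10)
= 0.8339

0.8339


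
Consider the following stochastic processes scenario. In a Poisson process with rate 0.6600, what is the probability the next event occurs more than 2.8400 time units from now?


P(X > t) = exp(-lambda * t)
= exp(-0.6600 * 2.8400)
= exp(-1.8744) = 0.1534

0.1534


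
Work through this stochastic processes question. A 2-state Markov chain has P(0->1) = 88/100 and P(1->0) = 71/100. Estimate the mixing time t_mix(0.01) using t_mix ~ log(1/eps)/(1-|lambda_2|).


lambda_2 = |1 - p01 - p10| = |1 - 0.8800 - 0.7100| = 0.5900
t_mix ~ log(1/eps)/(1 - |lambda_2|)
= log(100)/(1 - 0.5900) = 4.6052/0.4100
= 11.2321

11.2321


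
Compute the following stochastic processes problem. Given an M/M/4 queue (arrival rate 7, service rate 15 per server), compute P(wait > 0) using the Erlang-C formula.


a = lambda/mu = 0.4667
rho = a/c = 0.1167
Erlang-C formula applied:
C(c,a) = 0.0014

0.0014


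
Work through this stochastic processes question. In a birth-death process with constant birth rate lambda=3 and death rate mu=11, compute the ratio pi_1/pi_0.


For birth-death process, pi_n/pi_0 = (lambda/mu)^n
= (3/11)^1
= 0.2727

0.2727


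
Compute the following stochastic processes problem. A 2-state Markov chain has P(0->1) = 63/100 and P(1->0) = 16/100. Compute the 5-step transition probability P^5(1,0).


Computing P^5 by matrix multiplication.
P = [[0.3700, 0.6300], [0.1600, 0.8400]]
After raising P to the power 5:
P^5(1,0) = 0.2024

0.2024


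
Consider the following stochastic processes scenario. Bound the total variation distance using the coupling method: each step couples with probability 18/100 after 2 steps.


TV distance bound <= (1-delta)^n
= (1 - 0.1800)^2
= 0.8200^2
= 0.6724

0.6724


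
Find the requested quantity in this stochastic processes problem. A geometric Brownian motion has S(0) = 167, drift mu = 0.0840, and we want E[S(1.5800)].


E[S(t)] = S(0) * exp(mu * t)
= 167 * exp(0.0840 * 1.5800)
= 167 * 1.1419
= 190.7023

190.7023


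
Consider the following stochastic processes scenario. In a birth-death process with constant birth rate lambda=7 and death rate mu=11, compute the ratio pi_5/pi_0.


For birth-death process, pi_n/pi_0 = (lambda/mu)^n
= (7/11)^5
= 0.1044

0.1044


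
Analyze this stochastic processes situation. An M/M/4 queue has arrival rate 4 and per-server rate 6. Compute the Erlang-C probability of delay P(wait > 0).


a = lambda/mu = 0.6667
rho = a/c = 0.1667
Erlang-C formula applied:
C(c,a) = 0.0051

0.0051


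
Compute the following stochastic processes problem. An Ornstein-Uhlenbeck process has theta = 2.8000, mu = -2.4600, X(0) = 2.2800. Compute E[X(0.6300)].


E[X(t)] = mu + (X(0) - mu)*exp(-theta*t)
= -2.4600 + (2.2800 - -2.4600)*exp(-2.8000*0.6300)
= -2.4600 + 4.7400 * 0.1714
= -1.6478

-1.6478


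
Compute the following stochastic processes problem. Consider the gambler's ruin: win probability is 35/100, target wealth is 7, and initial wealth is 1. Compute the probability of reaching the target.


Gambler's ruin formula:
r = q/p = 0.6500/0.3500 = 1.8571
P(win) = (1 - r^i)/(1 - r^N)
= (1 - 1.8571^1)/(1 - 1.8571^7)
= 0.0114

0.0114


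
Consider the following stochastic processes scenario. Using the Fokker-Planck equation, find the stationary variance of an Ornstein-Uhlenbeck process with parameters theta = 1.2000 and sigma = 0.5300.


Stationary variance = sigma^2 / (2*theta)
= 0.5300^2 / (2*1.2000)
= 0.2809 / 2.4000
= 0.1170

0.1170


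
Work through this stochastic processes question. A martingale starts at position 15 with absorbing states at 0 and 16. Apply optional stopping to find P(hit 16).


By optional stopping theorem: E(M at tau) = M(0) = 15
P(hit 16)*16 + P(hit 0)*0 = 15
P(hit 16) = (15 - 0)/(16 - 0) = 15/16 = 0.9375

0.9375


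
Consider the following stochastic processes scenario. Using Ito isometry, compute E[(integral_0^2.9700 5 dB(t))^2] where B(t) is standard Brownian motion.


By Ito isometry: E[(int f dB)^2] = int f^2 dt
= 5^2 * 2.9700
= 25 * 2.9700 = 74.2500

74.2500


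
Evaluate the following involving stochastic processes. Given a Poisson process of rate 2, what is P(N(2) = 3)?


P(N(t)=k) = (lambda*t)^k * exp(-lambda*t) / k!
lambda*t = 4
= 4^3 * exp(-4) / 3!
= 64 * 0.0183 / 6
= 0.1954

0.1954


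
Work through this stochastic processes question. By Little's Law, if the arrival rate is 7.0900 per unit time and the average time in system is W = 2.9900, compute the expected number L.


Little's Law: L = lambda * W
= 7.0900 * 2.9900
= 21.1991

21.1991


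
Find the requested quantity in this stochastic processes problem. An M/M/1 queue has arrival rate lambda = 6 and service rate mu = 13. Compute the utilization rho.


rho = lambda/mu
= 6/13
= 0.4615

0.4615


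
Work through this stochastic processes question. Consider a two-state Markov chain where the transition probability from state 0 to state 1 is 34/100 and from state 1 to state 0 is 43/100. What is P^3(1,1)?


Computing P^3 by matrix multiplication.
P = [[0.6600, 0.3400], [0.4300, 0.5700]]
After raising P to the power 3:
P^3(1,1) = 0.4484

0.4484


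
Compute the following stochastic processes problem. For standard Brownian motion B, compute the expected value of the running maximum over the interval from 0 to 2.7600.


E(max B(s)) = sqrt(2t/pi)
= sqrt(2*2.7600/pi)
= sqrt(1.7571)
= 1.3255

1.3255


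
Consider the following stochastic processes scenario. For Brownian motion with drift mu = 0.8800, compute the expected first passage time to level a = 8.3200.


Expected first passage time = a/mu
= 8.3200/0.8800
= 9.4545

9.4545


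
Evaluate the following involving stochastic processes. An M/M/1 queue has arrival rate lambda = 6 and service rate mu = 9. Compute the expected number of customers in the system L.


rho = 6/9 = 0.6667
L = rho/(1-rho)
= 0.6667/0.3333
= 2.0000

2.0000


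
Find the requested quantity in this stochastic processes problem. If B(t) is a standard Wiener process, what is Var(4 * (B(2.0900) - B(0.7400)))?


Var(alpha*(B(t)-B(s))) = alpha^2 * (t-s)
= 4^2 * (2.0900 - 0.7400)
= 16 * 1.3500
= 21.6000

21.6000


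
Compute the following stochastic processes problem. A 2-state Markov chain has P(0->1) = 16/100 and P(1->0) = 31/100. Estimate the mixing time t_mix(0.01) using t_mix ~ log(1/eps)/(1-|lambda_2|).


lambda_2 = |1 - p01 - p10| = |1 - 0.1600 - 0.3100| = 0.5300
t_mix ~ log(1/eps)/(1 - |lambda_2|)
= log(100)/(1 - 0.5300) = 4.6052/0.4700
= 9.7982

9.7982


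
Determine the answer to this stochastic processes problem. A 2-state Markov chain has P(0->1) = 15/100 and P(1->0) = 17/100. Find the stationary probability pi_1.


Stationary distribution: pi_0 = p10/(p01+p10), pi_1 = p01/(p01+p10)
p01 = 0.1500, p10 = 0.1700
pi_1 = 0.4688

0.4688


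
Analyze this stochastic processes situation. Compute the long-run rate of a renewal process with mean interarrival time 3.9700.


Long-run renewal rate = 1/E(X)
= 1/3.9700
= 0.2519

0.2519


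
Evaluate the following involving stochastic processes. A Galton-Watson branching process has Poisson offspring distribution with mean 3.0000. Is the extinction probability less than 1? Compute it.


Since mu = 3.0000 > 1, extinction prob q < 1.
Solve s = exp(mu*(s-1)) iteratively.
q = 0.0595

0.0595


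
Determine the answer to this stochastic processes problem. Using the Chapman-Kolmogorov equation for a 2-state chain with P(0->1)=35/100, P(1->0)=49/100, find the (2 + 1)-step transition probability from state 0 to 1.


P^3 = P^2 * P^1
Computing via matrix multiplication of the transition matrix.
Entry (0,1) of P^3 = 0.4150

0.4150


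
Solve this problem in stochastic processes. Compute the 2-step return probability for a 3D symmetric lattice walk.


P(return in 2 steps) = P(reverse first step) = 1/(2d)
= 1/6
= 0.1667

0.1667


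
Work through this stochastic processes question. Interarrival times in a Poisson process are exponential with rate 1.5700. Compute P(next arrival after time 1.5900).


P(X > t) = exp(-lambda * t)
= exp(-1.5700 * 1.5900)
= exp(-2.4963) = 0.0824

0.0824


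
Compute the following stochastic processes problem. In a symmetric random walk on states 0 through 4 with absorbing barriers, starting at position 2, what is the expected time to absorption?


For symmetric RW on 0,...,N with absorbing barriers, E(i) = i*(N-i)
E(2) = 2 * 2 = 4

4


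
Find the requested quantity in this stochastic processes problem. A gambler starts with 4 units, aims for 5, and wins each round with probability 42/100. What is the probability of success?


Gambler's ruin formula:
r = q/p = 0.5800/0.4200 = 1.3810
P(win) = (1 - r^i)/(1 - r^N)
= (1 - 1.3810^4)/(1 - 1.3810^5)
= 0.6556

0.6556


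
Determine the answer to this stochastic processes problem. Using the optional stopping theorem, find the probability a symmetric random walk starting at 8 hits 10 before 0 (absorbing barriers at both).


By optional stopping theorem: E(M at tau) = M(0) = 8
P(hit 10)*10 + P(hit 0)*0 = 8
P(hit 10) = (8 - 0)/(10 - 0) = 4/5 = 0.8000

0.8000


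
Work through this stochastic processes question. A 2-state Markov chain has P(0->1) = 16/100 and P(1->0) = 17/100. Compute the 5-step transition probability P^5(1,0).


Computing P^5 by matrix multiplication.
P = [[0.8400, 0.1600], [0.1700, 0.8300]]
After raising P to the power 5:
P^5(1,0) = 0.4456

0.4456


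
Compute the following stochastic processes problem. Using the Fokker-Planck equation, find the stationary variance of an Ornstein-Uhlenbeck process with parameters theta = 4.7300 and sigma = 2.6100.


Stationary variance = sigma^2 / (2*theta)
= 2.6100^2 / (2*4.7300)
= 6.8121 / 9.4600
= 0.7201

0.7201


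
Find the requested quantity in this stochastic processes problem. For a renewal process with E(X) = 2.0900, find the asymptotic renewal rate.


Long-run renewal rate = 1/E(X)
= 1/2.0900
= 0.4785

0.4785


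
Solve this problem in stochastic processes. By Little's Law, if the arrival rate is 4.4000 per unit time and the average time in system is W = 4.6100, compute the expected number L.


Little's Law: L = lambda * W
= 4.4000 * 4.6100
= 20.2840

20.2840


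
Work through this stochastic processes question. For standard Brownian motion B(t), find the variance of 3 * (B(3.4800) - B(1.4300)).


Var(alpha*(B(t)-B(s))) = alpha^2 * (t-s)
= 3^2 * (3.4800 - 1.4300)
= 9 * 2.0500
= 18.4500

18.4500


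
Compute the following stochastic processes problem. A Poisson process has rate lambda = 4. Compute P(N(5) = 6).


P(N(t)=k) = (lambda*t)^k * exp(-lambda*t) / k!
lambda*t = 20
= 20^6 * exp(-20) / 6!
= 64000000 * 2.0612e-09 / 720
= 1.8321e-04

1.8321e-04


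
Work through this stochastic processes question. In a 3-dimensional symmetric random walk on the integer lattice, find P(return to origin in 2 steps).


P(return in 2 steps) = P(reverse first step) = 1/(2d)
= 1/6
= 0.1667

0.1667


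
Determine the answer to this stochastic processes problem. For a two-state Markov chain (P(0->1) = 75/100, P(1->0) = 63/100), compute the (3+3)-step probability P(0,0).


P^6 = P^3 * P^3
Computing via matrix multiplication of the transition matrix.
Entry (0,0) of P^6 = 0.4582

0.4582


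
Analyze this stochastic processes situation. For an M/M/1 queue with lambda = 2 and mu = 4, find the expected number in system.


rho = 2/4 = 0.5000
L = rho/(1-rho)
= 0.5000/0.5000
= 1.0000

1.0000


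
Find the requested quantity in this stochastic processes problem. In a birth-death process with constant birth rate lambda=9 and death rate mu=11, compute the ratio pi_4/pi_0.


For birth-death process, pi_n/pi_0 = (lambda/mu)^n
= (9/11)^4
= 0.4481

0.4481


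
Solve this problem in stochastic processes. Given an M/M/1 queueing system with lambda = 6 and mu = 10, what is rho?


rho = lambda/mu
= 6/10
= 0.6000

0.6000


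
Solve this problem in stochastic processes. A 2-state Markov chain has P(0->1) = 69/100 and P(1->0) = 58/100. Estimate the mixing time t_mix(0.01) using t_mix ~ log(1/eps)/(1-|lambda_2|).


lambda_2 = |1 - p01 - p10| = |1 - 0.6900 - 0.5800| = 0.2700
t_mix ~ log(1/eps)/(1 - |lambda_2|)
= log(100)/(1 - 0.2700) = 4.6052/0.7300
= 6.3085

6.3085


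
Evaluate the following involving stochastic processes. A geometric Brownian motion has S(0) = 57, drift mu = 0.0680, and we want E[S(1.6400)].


E[S(t)] = S(0) * exp(mu * t)
= 57 * exp(0.0680 * 1.6400)
= 57 * 1.1180
= 63.7246

63.7246


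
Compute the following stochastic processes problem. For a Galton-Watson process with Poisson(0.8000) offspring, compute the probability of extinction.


Since mu = 0.8000 <= 1, extinction probability = 1.

1.0000


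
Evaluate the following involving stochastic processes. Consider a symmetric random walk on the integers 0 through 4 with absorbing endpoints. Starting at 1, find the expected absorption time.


For symmetric RW on 0,...,N with absorbing barriers, E(i) = i*(N-i)
E(1) = 1 * 3 = 3

3


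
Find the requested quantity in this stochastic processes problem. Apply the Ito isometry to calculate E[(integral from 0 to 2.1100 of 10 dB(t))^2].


By Ito isometry: E[(int f dB)^2] = int f^2 dt
= 10^2 * 2.1100
= 100 * 2.1100 = 211.0000

211.0000


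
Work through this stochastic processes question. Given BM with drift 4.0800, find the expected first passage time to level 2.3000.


Expected first passage time = a/mu
= 2.3000/4.0800
= 0.5637

0.5637


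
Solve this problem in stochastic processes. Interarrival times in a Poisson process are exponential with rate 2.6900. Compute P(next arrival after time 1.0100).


P(X > t) = exp(-lambda * t)
= exp(-2.6900 * 1.0100)
= exp(-2.7169) = 0.0661

0.0661


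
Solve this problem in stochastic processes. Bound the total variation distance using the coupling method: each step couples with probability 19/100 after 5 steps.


TV distance bound <= (1-delta)^n
= (1 - 0.1900)^5
= 0.8100^5
= 0.3487

0.3487


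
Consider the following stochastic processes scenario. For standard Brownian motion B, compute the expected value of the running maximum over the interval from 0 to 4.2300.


E(max B(s)) = sqrt(2t/pi)
= sqrt(2*4.2300/pi)
= sqrt(2.6929)
= 1.6410

1.6410
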